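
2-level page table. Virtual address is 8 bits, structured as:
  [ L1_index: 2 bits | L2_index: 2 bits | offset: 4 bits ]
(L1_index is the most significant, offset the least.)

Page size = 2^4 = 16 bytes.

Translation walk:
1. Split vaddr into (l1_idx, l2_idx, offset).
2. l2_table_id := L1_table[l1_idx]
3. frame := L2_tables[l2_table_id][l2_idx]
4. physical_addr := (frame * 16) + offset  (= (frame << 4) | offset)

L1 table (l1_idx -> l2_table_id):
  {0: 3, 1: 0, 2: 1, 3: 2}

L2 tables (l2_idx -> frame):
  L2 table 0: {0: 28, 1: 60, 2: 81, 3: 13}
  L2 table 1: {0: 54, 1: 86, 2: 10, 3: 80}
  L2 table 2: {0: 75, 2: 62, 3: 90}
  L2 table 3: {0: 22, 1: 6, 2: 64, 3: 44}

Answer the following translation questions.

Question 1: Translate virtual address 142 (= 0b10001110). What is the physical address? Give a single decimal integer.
vaddr = 142 = 0b10001110
Split: l1_idx=2, l2_idx=0, offset=14
L1[2] = 1
L2[1][0] = 54
paddr = 54 * 16 + 14 = 878

Answer: 878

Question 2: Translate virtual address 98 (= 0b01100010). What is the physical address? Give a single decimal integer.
Answer: 1298

Derivation:
vaddr = 98 = 0b01100010
Split: l1_idx=1, l2_idx=2, offset=2
L1[1] = 0
L2[0][2] = 81
paddr = 81 * 16 + 2 = 1298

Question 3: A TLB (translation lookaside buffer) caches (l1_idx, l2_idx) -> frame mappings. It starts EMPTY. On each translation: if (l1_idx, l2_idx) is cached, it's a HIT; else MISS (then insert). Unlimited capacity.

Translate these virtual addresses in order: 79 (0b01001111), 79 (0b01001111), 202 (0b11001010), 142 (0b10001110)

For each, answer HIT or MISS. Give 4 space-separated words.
vaddr=79: (1,0) not in TLB -> MISS, insert
vaddr=79: (1,0) in TLB -> HIT
vaddr=202: (3,0) not in TLB -> MISS, insert
vaddr=142: (2,0) not in TLB -> MISS, insert

Answer: MISS HIT MISS MISS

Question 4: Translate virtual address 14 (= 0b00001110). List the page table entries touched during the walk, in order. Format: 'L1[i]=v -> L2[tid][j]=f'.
Answer: L1[0]=3 -> L2[3][0]=22

Derivation:
vaddr = 14 = 0b00001110
Split: l1_idx=0, l2_idx=0, offset=14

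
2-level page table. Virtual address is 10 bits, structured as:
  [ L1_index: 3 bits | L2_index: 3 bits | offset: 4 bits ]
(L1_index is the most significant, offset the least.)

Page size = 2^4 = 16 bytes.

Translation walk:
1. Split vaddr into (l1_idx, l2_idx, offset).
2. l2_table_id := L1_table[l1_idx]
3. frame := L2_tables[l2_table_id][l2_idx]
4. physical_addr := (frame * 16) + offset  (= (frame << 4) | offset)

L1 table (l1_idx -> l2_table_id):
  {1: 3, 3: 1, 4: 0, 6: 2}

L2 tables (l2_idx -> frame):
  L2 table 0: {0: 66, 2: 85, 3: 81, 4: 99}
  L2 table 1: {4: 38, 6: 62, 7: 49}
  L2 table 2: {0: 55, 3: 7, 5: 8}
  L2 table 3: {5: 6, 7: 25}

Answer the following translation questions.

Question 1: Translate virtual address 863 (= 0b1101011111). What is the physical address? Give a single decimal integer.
vaddr = 863 = 0b1101011111
Split: l1_idx=6, l2_idx=5, offset=15
L1[6] = 2
L2[2][5] = 8
paddr = 8 * 16 + 15 = 143

Answer: 143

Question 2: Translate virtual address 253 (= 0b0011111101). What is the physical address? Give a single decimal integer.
vaddr = 253 = 0b0011111101
Split: l1_idx=1, l2_idx=7, offset=13
L1[1] = 3
L2[3][7] = 25
paddr = 25 * 16 + 13 = 413

Answer: 413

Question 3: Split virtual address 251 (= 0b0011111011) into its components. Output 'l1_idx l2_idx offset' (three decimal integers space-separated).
vaddr = 251 = 0b0011111011
  top 3 bits -> l1_idx = 1
  next 3 bits -> l2_idx = 7
  bottom 4 bits -> offset = 11

Answer: 1 7 11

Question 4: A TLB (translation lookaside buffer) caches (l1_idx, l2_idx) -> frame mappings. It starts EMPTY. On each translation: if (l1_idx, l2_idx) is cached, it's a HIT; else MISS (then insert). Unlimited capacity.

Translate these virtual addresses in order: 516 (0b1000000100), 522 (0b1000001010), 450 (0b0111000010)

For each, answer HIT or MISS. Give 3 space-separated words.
Answer: MISS HIT MISS

Derivation:
vaddr=516: (4,0) not in TLB -> MISS, insert
vaddr=522: (4,0) in TLB -> HIT
vaddr=450: (3,4) not in TLB -> MISS, insert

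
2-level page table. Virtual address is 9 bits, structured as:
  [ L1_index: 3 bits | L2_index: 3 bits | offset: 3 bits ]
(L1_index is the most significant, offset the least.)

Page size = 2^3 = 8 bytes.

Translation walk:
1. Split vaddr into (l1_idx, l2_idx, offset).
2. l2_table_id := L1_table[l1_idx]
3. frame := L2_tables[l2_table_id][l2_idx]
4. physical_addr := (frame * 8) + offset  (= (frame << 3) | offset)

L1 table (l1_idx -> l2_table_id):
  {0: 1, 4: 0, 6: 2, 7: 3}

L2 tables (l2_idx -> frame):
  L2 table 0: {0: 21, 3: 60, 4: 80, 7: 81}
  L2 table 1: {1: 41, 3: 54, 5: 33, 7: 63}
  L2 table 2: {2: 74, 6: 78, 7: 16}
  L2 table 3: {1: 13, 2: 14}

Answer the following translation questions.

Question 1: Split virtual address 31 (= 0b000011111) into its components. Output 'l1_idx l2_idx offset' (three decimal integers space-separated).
vaddr = 31 = 0b000011111
  top 3 bits -> l1_idx = 0
  next 3 bits -> l2_idx = 3
  bottom 3 bits -> offset = 7

Answer: 0 3 7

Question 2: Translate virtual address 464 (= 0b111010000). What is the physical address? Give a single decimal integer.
vaddr = 464 = 0b111010000
Split: l1_idx=7, l2_idx=2, offset=0
L1[7] = 3
L2[3][2] = 14
paddr = 14 * 8 + 0 = 112

Answer: 112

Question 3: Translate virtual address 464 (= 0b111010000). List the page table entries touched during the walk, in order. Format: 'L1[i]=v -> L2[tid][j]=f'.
Answer: L1[7]=3 -> L2[3][2]=14

Derivation:
vaddr = 464 = 0b111010000
Split: l1_idx=7, l2_idx=2, offset=0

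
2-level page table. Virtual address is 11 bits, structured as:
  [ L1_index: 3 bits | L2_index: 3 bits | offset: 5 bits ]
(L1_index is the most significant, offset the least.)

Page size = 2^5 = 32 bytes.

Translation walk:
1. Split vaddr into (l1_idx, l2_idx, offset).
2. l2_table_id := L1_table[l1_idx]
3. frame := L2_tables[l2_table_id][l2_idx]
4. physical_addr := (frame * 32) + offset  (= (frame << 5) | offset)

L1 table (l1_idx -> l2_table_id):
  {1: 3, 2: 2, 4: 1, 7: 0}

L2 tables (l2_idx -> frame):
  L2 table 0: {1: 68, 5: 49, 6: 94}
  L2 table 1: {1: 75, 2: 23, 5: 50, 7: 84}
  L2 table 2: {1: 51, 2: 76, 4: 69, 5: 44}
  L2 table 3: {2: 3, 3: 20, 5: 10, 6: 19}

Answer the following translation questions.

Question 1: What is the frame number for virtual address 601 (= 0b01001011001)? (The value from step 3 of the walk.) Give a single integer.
Answer: 76

Derivation:
vaddr = 601: l1_idx=2, l2_idx=2
L1[2] = 2; L2[2][2] = 76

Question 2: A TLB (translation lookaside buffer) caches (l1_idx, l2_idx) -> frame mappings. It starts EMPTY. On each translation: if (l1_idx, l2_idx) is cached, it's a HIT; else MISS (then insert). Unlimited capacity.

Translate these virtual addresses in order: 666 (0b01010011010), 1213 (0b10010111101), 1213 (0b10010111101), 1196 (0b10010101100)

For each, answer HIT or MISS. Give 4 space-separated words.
vaddr=666: (2,4) not in TLB -> MISS, insert
vaddr=1213: (4,5) not in TLB -> MISS, insert
vaddr=1213: (4,5) in TLB -> HIT
vaddr=1196: (4,5) in TLB -> HIT

Answer: MISS MISS HIT HIT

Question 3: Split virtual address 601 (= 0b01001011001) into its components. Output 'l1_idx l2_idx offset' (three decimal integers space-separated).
Answer: 2 2 25

Derivation:
vaddr = 601 = 0b01001011001
  top 3 bits -> l1_idx = 2
  next 3 bits -> l2_idx = 2
  bottom 5 bits -> offset = 25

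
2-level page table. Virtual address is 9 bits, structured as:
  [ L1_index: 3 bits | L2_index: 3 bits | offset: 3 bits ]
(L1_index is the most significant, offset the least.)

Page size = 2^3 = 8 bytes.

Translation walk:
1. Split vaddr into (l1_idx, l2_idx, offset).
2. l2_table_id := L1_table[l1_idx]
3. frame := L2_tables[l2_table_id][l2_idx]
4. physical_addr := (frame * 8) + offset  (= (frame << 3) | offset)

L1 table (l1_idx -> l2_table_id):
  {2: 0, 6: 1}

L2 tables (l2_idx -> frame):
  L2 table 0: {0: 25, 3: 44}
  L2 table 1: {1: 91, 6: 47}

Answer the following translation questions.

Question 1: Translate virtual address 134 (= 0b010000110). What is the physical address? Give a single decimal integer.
vaddr = 134 = 0b010000110
Split: l1_idx=2, l2_idx=0, offset=6
L1[2] = 0
L2[0][0] = 25
paddr = 25 * 8 + 6 = 206

Answer: 206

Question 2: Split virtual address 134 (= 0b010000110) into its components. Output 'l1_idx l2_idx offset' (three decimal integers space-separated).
vaddr = 134 = 0b010000110
  top 3 bits -> l1_idx = 2
  next 3 bits -> l2_idx = 0
  bottom 3 bits -> offset = 6

Answer: 2 0 6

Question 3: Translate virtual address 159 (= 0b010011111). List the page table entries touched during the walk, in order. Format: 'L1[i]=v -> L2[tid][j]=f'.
vaddr = 159 = 0b010011111
Split: l1_idx=2, l2_idx=3, offset=7

Answer: L1[2]=0 -> L2[0][3]=44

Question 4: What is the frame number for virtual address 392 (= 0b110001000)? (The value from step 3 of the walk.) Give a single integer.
vaddr = 392: l1_idx=6, l2_idx=1
L1[6] = 1; L2[1][1] = 91

Answer: 91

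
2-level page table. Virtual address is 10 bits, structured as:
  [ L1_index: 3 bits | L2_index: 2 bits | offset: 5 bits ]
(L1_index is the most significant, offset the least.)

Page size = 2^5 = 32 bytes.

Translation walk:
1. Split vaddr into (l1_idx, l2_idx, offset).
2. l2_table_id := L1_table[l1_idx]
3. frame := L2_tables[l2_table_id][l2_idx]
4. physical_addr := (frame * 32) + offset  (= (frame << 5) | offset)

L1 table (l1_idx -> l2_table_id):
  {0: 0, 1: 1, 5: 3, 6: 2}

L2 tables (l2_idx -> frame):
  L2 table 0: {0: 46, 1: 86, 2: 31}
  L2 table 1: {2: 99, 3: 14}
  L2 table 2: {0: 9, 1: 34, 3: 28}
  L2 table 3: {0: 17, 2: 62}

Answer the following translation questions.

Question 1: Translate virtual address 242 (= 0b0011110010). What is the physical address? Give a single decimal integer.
vaddr = 242 = 0b0011110010
Split: l1_idx=1, l2_idx=3, offset=18
L1[1] = 1
L2[1][3] = 14
paddr = 14 * 32 + 18 = 466

Answer: 466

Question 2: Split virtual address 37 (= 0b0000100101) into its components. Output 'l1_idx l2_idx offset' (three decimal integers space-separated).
vaddr = 37 = 0b0000100101
  top 3 bits -> l1_idx = 0
  next 2 bits -> l2_idx = 1
  bottom 5 bits -> offset = 5

Answer: 0 1 5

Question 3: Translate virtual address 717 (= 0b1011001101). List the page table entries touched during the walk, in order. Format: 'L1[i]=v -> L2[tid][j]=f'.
vaddr = 717 = 0b1011001101
Split: l1_idx=5, l2_idx=2, offset=13

Answer: L1[5]=3 -> L2[3][2]=62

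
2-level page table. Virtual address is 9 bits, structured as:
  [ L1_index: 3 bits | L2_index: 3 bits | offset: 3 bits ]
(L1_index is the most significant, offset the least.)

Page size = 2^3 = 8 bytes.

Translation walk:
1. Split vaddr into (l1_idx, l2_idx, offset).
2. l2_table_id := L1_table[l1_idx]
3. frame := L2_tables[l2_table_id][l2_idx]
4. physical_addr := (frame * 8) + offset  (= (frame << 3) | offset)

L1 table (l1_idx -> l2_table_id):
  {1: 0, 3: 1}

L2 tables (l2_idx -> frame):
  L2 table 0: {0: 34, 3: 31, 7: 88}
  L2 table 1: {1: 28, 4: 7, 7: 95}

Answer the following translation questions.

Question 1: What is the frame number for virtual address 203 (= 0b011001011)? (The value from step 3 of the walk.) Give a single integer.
Answer: 28

Derivation:
vaddr = 203: l1_idx=3, l2_idx=1
L1[3] = 1; L2[1][1] = 28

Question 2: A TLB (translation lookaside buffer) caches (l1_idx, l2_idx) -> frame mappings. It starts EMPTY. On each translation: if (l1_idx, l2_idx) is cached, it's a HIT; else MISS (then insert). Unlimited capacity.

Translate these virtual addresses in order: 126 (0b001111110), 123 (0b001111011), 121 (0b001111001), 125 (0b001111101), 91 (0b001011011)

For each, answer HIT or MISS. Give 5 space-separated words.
Answer: MISS HIT HIT HIT MISS

Derivation:
vaddr=126: (1,7) not in TLB -> MISS, insert
vaddr=123: (1,7) in TLB -> HIT
vaddr=121: (1,7) in TLB -> HIT
vaddr=125: (1,7) in TLB -> HIT
vaddr=91: (1,3) not in TLB -> MISS, insert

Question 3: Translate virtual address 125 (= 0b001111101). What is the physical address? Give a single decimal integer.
vaddr = 125 = 0b001111101
Split: l1_idx=1, l2_idx=7, offset=5
L1[1] = 0
L2[0][7] = 88
paddr = 88 * 8 + 5 = 709

Answer: 709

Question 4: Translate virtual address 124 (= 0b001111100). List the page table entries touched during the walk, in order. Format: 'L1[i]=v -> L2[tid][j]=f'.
vaddr = 124 = 0b001111100
Split: l1_idx=1, l2_idx=7, offset=4

Answer: L1[1]=0 -> L2[0][7]=88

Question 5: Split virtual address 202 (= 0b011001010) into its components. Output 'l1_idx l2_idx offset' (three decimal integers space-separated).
vaddr = 202 = 0b011001010
  top 3 bits -> l1_idx = 3
  next 3 bits -> l2_idx = 1
  bottom 3 bits -> offset = 2

Answer: 3 1 2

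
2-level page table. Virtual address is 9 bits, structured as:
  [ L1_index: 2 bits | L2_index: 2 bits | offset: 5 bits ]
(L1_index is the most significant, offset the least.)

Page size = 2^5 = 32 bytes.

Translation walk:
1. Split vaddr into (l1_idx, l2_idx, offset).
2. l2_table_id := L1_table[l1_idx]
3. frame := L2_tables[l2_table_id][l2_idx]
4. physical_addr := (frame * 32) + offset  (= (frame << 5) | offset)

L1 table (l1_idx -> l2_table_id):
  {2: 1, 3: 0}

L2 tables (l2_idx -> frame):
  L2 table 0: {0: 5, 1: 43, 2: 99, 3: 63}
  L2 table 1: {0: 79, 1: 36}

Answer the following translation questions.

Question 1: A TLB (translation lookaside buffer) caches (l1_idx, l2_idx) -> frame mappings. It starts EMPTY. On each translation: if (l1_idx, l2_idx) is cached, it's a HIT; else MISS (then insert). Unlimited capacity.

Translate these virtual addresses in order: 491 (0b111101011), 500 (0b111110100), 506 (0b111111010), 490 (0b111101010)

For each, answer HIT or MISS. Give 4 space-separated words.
Answer: MISS HIT HIT HIT

Derivation:
vaddr=491: (3,3) not in TLB -> MISS, insert
vaddr=500: (3,3) in TLB -> HIT
vaddr=506: (3,3) in TLB -> HIT
vaddr=490: (3,3) in TLB -> HIT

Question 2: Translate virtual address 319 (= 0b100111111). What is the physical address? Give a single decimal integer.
vaddr = 319 = 0b100111111
Split: l1_idx=2, l2_idx=1, offset=31
L1[2] = 1
L2[1][1] = 36
paddr = 36 * 32 + 31 = 1183

Answer: 1183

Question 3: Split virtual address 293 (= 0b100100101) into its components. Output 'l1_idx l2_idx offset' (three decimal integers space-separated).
vaddr = 293 = 0b100100101
  top 2 bits -> l1_idx = 2
  next 2 bits -> l2_idx = 1
  bottom 5 bits -> offset = 5

Answer: 2 1 5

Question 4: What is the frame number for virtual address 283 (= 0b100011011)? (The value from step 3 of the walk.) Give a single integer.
vaddr = 283: l1_idx=2, l2_idx=0
L1[2] = 1; L2[1][0] = 79

Answer: 79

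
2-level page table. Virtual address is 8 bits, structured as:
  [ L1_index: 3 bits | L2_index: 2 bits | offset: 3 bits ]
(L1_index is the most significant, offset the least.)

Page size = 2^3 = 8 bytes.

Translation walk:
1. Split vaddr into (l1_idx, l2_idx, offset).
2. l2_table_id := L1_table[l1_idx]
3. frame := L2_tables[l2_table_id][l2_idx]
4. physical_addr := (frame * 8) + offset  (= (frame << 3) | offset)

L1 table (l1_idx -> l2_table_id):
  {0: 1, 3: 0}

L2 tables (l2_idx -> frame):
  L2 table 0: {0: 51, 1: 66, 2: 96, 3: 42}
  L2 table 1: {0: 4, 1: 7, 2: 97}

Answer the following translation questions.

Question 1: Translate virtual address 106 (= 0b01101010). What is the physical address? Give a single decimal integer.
Answer: 530

Derivation:
vaddr = 106 = 0b01101010
Split: l1_idx=3, l2_idx=1, offset=2
L1[3] = 0
L2[0][1] = 66
paddr = 66 * 8 + 2 = 530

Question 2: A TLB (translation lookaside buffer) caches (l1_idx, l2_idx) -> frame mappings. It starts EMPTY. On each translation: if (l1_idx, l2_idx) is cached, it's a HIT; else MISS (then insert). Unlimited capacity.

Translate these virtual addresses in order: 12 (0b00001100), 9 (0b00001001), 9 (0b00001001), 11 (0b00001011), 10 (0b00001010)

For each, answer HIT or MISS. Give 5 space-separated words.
vaddr=12: (0,1) not in TLB -> MISS, insert
vaddr=9: (0,1) in TLB -> HIT
vaddr=9: (0,1) in TLB -> HIT
vaddr=11: (0,1) in TLB -> HIT
vaddr=10: (0,1) in TLB -> HIT

Answer: MISS HIT HIT HIT HIT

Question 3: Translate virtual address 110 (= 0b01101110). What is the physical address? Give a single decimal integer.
vaddr = 110 = 0b01101110
Split: l1_idx=3, l2_idx=1, offset=6
L1[3] = 0
L2[0][1] = 66
paddr = 66 * 8 + 6 = 534

Answer: 534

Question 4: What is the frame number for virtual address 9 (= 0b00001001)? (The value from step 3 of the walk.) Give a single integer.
Answer: 7

Derivation:
vaddr = 9: l1_idx=0, l2_idx=1
L1[0] = 1; L2[1][1] = 7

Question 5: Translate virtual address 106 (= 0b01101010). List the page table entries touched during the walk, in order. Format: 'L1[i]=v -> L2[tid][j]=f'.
Answer: L1[3]=0 -> L2[0][1]=66

Derivation:
vaddr = 106 = 0b01101010
Split: l1_idx=3, l2_idx=1, offset=2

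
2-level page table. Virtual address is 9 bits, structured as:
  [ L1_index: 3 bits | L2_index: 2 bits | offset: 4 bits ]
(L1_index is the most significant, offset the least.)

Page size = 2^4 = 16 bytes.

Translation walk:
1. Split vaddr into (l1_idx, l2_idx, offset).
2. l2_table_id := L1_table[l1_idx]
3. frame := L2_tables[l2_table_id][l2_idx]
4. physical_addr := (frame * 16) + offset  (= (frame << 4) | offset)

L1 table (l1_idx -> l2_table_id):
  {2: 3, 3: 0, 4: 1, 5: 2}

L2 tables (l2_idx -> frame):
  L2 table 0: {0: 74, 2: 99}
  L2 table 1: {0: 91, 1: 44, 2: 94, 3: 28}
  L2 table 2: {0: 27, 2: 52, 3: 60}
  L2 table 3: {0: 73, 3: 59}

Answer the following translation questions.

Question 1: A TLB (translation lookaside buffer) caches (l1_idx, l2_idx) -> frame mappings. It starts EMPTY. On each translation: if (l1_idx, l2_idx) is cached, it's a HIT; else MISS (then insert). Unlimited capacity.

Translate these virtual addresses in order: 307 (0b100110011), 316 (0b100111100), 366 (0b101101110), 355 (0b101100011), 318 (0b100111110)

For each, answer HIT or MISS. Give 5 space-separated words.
Answer: MISS HIT MISS HIT HIT

Derivation:
vaddr=307: (4,3) not in TLB -> MISS, insert
vaddr=316: (4,3) in TLB -> HIT
vaddr=366: (5,2) not in TLB -> MISS, insert
vaddr=355: (5,2) in TLB -> HIT
vaddr=318: (4,3) in TLB -> HIT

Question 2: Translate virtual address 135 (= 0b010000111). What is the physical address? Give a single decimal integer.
Answer: 1175

Derivation:
vaddr = 135 = 0b010000111
Split: l1_idx=2, l2_idx=0, offset=7
L1[2] = 3
L2[3][0] = 73
paddr = 73 * 16 + 7 = 1175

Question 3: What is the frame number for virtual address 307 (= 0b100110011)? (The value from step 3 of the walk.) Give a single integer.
vaddr = 307: l1_idx=4, l2_idx=3
L1[4] = 1; L2[1][3] = 28

Answer: 28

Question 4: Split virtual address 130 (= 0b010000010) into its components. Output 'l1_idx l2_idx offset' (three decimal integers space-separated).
Answer: 2 0 2

Derivation:
vaddr = 130 = 0b010000010
  top 3 bits -> l1_idx = 2
  next 2 bits -> l2_idx = 0
  bottom 4 bits -> offset = 2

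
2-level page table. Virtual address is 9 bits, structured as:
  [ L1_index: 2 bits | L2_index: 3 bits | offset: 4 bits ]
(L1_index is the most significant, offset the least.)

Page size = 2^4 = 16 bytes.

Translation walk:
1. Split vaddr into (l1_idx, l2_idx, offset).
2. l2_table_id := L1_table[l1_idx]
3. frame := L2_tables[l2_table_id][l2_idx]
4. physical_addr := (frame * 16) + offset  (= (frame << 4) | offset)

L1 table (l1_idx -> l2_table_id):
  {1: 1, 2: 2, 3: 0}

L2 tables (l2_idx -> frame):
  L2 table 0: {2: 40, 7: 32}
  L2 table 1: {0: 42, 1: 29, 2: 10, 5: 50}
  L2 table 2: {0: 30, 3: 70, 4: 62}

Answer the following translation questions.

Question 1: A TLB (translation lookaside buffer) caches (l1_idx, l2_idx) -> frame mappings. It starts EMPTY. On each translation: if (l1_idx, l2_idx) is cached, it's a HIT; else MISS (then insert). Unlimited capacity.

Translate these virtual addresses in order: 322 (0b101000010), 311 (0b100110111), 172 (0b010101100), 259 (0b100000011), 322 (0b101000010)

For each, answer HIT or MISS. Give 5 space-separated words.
vaddr=322: (2,4) not in TLB -> MISS, insert
vaddr=311: (2,3) not in TLB -> MISS, insert
vaddr=172: (1,2) not in TLB -> MISS, insert
vaddr=259: (2,0) not in TLB -> MISS, insert
vaddr=322: (2,4) in TLB -> HIT

Answer: MISS MISS MISS MISS HIT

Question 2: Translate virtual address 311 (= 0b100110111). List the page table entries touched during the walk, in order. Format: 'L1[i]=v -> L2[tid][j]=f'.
vaddr = 311 = 0b100110111
Split: l1_idx=2, l2_idx=3, offset=7

Answer: L1[2]=2 -> L2[2][3]=70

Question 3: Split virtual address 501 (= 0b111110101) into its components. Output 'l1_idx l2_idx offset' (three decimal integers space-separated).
Answer: 3 7 5

Derivation:
vaddr = 501 = 0b111110101
  top 2 bits -> l1_idx = 3
  next 3 bits -> l2_idx = 7
  bottom 4 bits -> offset = 5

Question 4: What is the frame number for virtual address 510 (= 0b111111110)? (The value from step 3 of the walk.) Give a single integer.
Answer: 32

Derivation:
vaddr = 510: l1_idx=3, l2_idx=7
L1[3] = 0; L2[0][7] = 32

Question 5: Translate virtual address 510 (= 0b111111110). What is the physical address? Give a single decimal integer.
Answer: 526

Derivation:
vaddr = 510 = 0b111111110
Split: l1_idx=3, l2_idx=7, offset=14
L1[3] = 0
L2[0][7] = 32
paddr = 32 * 16 + 14 = 526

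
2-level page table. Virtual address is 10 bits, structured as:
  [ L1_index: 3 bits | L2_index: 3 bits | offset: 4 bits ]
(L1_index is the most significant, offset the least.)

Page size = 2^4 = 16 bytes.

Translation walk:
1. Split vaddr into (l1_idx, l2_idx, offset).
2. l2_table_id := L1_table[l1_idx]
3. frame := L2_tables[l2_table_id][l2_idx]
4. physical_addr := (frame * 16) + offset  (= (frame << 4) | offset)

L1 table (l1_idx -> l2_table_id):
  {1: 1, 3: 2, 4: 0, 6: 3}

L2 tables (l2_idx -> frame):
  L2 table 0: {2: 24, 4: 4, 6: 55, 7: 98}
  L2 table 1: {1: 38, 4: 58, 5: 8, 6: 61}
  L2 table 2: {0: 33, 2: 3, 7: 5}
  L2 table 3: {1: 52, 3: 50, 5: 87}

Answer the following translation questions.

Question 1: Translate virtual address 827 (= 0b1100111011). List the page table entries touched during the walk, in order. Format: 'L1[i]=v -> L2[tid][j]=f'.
Answer: L1[6]=3 -> L2[3][3]=50

Derivation:
vaddr = 827 = 0b1100111011
Split: l1_idx=6, l2_idx=3, offset=11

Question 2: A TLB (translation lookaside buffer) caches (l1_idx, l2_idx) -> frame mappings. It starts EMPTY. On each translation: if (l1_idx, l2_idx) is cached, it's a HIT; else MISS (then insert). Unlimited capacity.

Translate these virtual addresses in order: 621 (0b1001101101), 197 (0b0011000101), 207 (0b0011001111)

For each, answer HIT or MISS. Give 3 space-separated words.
vaddr=621: (4,6) not in TLB -> MISS, insert
vaddr=197: (1,4) not in TLB -> MISS, insert
vaddr=207: (1,4) in TLB -> HIT

Answer: MISS MISS HIT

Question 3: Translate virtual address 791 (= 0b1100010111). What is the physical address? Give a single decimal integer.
vaddr = 791 = 0b1100010111
Split: l1_idx=6, l2_idx=1, offset=7
L1[6] = 3
L2[3][1] = 52
paddr = 52 * 16 + 7 = 839

Answer: 839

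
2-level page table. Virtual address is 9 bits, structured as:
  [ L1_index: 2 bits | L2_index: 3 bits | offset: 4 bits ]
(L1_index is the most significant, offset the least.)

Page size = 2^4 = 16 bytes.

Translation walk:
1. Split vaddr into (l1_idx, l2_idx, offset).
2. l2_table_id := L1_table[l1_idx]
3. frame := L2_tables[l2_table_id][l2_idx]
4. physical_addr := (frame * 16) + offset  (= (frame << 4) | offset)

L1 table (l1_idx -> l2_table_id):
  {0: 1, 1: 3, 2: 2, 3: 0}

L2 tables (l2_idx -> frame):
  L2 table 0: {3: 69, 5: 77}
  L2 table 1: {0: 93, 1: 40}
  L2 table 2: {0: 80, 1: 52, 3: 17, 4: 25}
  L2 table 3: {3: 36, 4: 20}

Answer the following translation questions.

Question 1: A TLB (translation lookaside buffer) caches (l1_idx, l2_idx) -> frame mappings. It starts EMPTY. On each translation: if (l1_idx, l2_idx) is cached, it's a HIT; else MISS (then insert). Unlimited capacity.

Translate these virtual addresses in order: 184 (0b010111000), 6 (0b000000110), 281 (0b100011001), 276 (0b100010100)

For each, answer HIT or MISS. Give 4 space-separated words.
Answer: MISS MISS MISS HIT

Derivation:
vaddr=184: (1,3) not in TLB -> MISS, insert
vaddr=6: (0,0) not in TLB -> MISS, insert
vaddr=281: (2,1) not in TLB -> MISS, insert
vaddr=276: (2,1) in TLB -> HIT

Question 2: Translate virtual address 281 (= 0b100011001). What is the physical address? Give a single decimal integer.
Answer: 841

Derivation:
vaddr = 281 = 0b100011001
Split: l1_idx=2, l2_idx=1, offset=9
L1[2] = 2
L2[2][1] = 52
paddr = 52 * 16 + 9 = 841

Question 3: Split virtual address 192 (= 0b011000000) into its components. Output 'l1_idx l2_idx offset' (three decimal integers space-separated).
Answer: 1 4 0

Derivation:
vaddr = 192 = 0b011000000
  top 2 bits -> l1_idx = 1
  next 3 bits -> l2_idx = 4
  bottom 4 bits -> offset = 0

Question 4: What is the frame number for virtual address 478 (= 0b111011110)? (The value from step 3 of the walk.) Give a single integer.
Answer: 77

Derivation:
vaddr = 478: l1_idx=3, l2_idx=5
L1[3] = 0; L2[0][5] = 77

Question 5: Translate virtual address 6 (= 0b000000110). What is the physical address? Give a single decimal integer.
vaddr = 6 = 0b000000110
Split: l1_idx=0, l2_idx=0, offset=6
L1[0] = 1
L2[1][0] = 93
paddr = 93 * 16 + 6 = 1494

Answer: 1494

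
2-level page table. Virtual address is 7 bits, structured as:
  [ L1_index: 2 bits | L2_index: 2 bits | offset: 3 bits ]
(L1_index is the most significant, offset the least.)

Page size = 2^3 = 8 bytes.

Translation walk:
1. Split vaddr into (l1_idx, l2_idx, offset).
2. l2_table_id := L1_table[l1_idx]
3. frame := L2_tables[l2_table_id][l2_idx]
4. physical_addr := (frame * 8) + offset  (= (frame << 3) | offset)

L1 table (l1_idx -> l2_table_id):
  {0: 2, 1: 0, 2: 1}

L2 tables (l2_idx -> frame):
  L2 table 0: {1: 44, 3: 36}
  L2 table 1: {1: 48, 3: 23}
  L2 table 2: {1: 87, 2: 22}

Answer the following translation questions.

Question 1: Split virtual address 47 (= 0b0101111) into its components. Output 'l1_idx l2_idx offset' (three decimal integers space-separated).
Answer: 1 1 7

Derivation:
vaddr = 47 = 0b0101111
  top 2 bits -> l1_idx = 1
  next 2 bits -> l2_idx = 1
  bottom 3 bits -> offset = 7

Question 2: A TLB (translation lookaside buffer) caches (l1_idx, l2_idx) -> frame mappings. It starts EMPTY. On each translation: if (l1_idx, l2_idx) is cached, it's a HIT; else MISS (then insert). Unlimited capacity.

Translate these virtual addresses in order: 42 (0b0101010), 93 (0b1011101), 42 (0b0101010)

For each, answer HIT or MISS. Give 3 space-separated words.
Answer: MISS MISS HIT

Derivation:
vaddr=42: (1,1) not in TLB -> MISS, insert
vaddr=93: (2,3) not in TLB -> MISS, insert
vaddr=42: (1,1) in TLB -> HIT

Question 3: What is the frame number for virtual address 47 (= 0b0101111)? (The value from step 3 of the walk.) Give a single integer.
Answer: 44

Derivation:
vaddr = 47: l1_idx=1, l2_idx=1
L1[1] = 0; L2[0][1] = 44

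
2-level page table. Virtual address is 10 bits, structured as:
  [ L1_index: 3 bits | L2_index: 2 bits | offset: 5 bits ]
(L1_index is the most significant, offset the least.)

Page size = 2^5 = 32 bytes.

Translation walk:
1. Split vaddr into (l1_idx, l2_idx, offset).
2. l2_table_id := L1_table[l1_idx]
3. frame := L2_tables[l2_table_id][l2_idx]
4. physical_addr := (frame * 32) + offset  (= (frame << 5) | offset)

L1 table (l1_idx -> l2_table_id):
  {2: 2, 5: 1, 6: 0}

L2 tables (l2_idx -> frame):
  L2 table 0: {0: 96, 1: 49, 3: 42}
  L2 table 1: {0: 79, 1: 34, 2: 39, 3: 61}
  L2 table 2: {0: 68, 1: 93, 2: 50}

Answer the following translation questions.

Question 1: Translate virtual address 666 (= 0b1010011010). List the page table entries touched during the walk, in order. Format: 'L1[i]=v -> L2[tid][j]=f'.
vaddr = 666 = 0b1010011010
Split: l1_idx=5, l2_idx=0, offset=26

Answer: L1[5]=1 -> L2[1][0]=79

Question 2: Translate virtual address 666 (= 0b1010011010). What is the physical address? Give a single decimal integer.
Answer: 2554

Derivation:
vaddr = 666 = 0b1010011010
Split: l1_idx=5, l2_idx=0, offset=26
L1[5] = 1
L2[1][0] = 79
paddr = 79 * 32 + 26 = 2554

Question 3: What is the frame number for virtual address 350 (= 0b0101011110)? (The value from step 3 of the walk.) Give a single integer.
vaddr = 350: l1_idx=2, l2_idx=2
L1[2] = 2; L2[2][2] = 50

Answer: 50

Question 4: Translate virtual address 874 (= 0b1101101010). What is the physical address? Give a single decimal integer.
Answer: 1354

Derivation:
vaddr = 874 = 0b1101101010
Split: l1_idx=6, l2_idx=3, offset=10
L1[6] = 0
L2[0][3] = 42
paddr = 42 * 32 + 10 = 1354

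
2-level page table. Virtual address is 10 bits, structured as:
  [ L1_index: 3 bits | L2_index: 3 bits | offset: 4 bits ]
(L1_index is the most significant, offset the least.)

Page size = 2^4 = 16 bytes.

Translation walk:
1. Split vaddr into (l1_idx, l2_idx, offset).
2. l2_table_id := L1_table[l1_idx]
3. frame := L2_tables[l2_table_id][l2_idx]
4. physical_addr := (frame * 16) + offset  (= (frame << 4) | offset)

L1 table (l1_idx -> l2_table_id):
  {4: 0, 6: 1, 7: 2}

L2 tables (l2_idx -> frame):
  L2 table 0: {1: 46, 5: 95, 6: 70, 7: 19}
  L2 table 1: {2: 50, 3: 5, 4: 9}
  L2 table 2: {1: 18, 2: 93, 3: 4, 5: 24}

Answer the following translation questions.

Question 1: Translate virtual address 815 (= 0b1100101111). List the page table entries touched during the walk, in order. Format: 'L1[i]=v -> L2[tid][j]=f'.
Answer: L1[6]=1 -> L2[1][2]=50

Derivation:
vaddr = 815 = 0b1100101111
Split: l1_idx=6, l2_idx=2, offset=15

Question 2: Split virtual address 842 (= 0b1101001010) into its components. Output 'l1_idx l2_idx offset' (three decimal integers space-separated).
vaddr = 842 = 0b1101001010
  top 3 bits -> l1_idx = 6
  next 3 bits -> l2_idx = 4
  bottom 4 bits -> offset = 10

Answer: 6 4 10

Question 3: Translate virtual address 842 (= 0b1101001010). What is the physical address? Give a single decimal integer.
Answer: 154

Derivation:
vaddr = 842 = 0b1101001010
Split: l1_idx=6, l2_idx=4, offset=10
L1[6] = 1
L2[1][4] = 9
paddr = 9 * 16 + 10 = 154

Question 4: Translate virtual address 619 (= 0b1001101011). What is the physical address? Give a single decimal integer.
vaddr = 619 = 0b1001101011
Split: l1_idx=4, l2_idx=6, offset=11
L1[4] = 0
L2[0][6] = 70
paddr = 70 * 16 + 11 = 1131

Answer: 1131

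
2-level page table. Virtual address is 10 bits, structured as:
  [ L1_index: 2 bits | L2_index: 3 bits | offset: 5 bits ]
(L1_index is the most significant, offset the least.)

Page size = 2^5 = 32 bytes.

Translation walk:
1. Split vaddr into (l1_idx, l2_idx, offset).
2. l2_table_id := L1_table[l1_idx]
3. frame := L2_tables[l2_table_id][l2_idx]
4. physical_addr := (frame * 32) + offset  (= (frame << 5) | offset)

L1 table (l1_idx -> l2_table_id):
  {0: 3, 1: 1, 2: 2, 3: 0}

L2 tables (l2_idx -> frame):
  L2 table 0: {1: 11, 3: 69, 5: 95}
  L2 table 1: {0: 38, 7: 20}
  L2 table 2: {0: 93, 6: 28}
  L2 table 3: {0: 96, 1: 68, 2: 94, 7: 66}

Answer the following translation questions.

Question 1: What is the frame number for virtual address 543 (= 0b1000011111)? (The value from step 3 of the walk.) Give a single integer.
Answer: 93

Derivation:
vaddr = 543: l1_idx=2, l2_idx=0
L1[2] = 2; L2[2][0] = 93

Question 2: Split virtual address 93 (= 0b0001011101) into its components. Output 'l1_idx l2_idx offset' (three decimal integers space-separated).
vaddr = 93 = 0b0001011101
  top 2 bits -> l1_idx = 0
  next 3 bits -> l2_idx = 2
  bottom 5 bits -> offset = 29

Answer: 0 2 29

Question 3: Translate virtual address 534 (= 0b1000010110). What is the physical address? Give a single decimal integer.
Answer: 2998

Derivation:
vaddr = 534 = 0b1000010110
Split: l1_idx=2, l2_idx=0, offset=22
L1[2] = 2
L2[2][0] = 93
paddr = 93 * 32 + 22 = 2998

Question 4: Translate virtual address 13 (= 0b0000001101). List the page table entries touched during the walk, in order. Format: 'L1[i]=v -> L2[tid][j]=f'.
vaddr = 13 = 0b0000001101
Split: l1_idx=0, l2_idx=0, offset=13

Answer: L1[0]=3 -> L2[3][0]=96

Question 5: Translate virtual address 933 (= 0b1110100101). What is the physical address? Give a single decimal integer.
vaddr = 933 = 0b1110100101
Split: l1_idx=3, l2_idx=5, offset=5
L1[3] = 0
L2[0][5] = 95
paddr = 95 * 32 + 5 = 3045

Answer: 3045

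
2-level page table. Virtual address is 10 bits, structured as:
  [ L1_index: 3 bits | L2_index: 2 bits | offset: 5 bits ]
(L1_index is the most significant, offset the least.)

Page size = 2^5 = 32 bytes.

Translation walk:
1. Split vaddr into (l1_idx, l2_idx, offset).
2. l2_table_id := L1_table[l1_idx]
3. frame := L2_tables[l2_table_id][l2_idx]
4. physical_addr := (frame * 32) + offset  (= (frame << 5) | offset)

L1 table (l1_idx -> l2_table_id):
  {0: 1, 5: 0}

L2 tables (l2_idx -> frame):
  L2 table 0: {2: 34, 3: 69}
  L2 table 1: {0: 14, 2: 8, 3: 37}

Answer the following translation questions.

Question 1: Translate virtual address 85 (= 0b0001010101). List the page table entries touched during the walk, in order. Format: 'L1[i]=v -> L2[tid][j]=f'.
vaddr = 85 = 0b0001010101
Split: l1_idx=0, l2_idx=2, offset=21

Answer: L1[0]=1 -> L2[1][2]=8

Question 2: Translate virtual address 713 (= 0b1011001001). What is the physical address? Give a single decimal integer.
Answer: 1097

Derivation:
vaddr = 713 = 0b1011001001
Split: l1_idx=5, l2_idx=2, offset=9
L1[5] = 0
L2[0][2] = 34
paddr = 34 * 32 + 9 = 1097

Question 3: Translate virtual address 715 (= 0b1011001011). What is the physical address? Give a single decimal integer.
Answer: 1099

Derivation:
vaddr = 715 = 0b1011001011
Split: l1_idx=5, l2_idx=2, offset=11
L1[5] = 0
L2[0][2] = 34
paddr = 34 * 32 + 11 = 1099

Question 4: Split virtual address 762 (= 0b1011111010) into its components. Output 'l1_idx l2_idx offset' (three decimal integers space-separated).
vaddr = 762 = 0b1011111010
  top 3 bits -> l1_idx = 5
  next 2 bits -> l2_idx = 3
  bottom 5 bits -> offset = 26

Answer: 5 3 26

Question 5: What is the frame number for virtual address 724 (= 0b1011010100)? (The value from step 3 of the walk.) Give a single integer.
Answer: 34

Derivation:
vaddr = 724: l1_idx=5, l2_idx=2
L1[5] = 0; L2[0][2] = 34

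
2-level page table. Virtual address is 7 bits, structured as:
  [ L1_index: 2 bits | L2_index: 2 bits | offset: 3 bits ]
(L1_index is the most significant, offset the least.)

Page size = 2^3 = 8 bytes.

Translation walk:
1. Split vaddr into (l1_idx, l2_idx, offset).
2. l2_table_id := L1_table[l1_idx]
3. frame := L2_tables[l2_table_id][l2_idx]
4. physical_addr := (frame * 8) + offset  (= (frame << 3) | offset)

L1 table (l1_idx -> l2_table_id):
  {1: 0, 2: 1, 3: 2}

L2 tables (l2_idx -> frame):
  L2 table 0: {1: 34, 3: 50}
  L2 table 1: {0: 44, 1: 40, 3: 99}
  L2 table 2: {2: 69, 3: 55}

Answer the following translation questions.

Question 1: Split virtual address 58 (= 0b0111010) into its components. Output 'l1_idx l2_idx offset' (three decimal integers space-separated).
Answer: 1 3 2

Derivation:
vaddr = 58 = 0b0111010
  top 2 bits -> l1_idx = 1
  next 2 bits -> l2_idx = 3
  bottom 3 bits -> offset = 2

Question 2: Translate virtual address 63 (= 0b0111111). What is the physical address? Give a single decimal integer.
vaddr = 63 = 0b0111111
Split: l1_idx=1, l2_idx=3, offset=7
L1[1] = 0
L2[0][3] = 50
paddr = 50 * 8 + 7 = 407

Answer: 407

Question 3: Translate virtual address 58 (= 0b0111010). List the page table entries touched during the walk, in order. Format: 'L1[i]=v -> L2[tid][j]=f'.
Answer: L1[1]=0 -> L2[0][3]=50

Derivation:
vaddr = 58 = 0b0111010
Split: l1_idx=1, l2_idx=3, offset=2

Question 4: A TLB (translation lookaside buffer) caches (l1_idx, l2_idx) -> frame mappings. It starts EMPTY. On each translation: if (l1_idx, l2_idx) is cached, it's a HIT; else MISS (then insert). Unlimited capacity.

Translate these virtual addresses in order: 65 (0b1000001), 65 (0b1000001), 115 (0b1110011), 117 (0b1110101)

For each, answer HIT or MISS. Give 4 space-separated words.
Answer: MISS HIT MISS HIT

Derivation:
vaddr=65: (2,0) not in TLB -> MISS, insert
vaddr=65: (2,0) in TLB -> HIT
vaddr=115: (3,2) not in TLB -> MISS, insert
vaddr=117: (3,2) in TLB -> HIT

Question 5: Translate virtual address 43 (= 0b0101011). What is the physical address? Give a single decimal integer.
vaddr = 43 = 0b0101011
Split: l1_idx=1, l2_idx=1, offset=3
L1[1] = 0
L2[0][1] = 34
paddr = 34 * 8 + 3 = 275

Answer: 275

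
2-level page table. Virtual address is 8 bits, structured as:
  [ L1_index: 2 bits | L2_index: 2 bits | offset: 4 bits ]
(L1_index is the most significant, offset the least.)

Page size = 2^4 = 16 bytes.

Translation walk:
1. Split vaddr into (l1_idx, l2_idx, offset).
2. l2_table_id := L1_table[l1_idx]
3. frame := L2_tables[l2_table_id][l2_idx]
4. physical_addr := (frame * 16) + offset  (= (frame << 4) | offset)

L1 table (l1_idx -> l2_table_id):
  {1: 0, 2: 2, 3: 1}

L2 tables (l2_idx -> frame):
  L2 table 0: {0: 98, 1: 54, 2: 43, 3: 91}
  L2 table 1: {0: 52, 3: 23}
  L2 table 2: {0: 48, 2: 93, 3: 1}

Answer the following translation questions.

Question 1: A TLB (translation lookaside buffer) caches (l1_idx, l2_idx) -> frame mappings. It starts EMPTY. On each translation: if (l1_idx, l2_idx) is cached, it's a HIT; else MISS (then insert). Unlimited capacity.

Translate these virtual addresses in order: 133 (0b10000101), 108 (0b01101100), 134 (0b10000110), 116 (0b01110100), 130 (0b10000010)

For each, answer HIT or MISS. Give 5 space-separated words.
Answer: MISS MISS HIT MISS HIT

Derivation:
vaddr=133: (2,0) not in TLB -> MISS, insert
vaddr=108: (1,2) not in TLB -> MISS, insert
vaddr=134: (2,0) in TLB -> HIT
vaddr=116: (1,3) not in TLB -> MISS, insert
vaddr=130: (2,0) in TLB -> HIT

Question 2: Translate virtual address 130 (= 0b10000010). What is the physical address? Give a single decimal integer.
vaddr = 130 = 0b10000010
Split: l1_idx=2, l2_idx=0, offset=2
L1[2] = 2
L2[2][0] = 48
paddr = 48 * 16 + 2 = 770

Answer: 770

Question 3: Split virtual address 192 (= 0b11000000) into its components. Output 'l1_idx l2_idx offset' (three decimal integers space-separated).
vaddr = 192 = 0b11000000
  top 2 bits -> l1_idx = 3
  next 2 bits -> l2_idx = 0
  bottom 4 bits -> offset = 0

Answer: 3 0 0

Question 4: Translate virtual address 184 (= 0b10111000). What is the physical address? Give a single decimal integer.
vaddr = 184 = 0b10111000
Split: l1_idx=2, l2_idx=3, offset=8
L1[2] = 2
L2[2][3] = 1
paddr = 1 * 16 + 8 = 24

Answer: 24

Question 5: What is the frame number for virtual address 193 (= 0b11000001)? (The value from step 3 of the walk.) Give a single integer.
Answer: 52

Derivation:
vaddr = 193: l1_idx=3, l2_idx=0
L1[3] = 1; L2[1][0] = 52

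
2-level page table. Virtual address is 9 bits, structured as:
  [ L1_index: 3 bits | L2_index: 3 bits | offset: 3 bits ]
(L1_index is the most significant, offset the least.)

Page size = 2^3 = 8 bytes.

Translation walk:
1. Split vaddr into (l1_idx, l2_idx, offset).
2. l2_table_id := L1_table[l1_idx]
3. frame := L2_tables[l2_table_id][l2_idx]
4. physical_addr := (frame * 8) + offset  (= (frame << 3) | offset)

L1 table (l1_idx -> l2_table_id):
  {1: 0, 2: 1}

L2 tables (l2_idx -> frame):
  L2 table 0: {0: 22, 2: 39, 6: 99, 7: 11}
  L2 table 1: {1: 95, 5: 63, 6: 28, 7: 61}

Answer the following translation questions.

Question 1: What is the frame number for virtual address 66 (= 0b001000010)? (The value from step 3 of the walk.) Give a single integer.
Answer: 22

Derivation:
vaddr = 66: l1_idx=1, l2_idx=0
L1[1] = 0; L2[0][0] = 22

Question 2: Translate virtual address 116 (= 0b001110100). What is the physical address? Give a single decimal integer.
vaddr = 116 = 0b001110100
Split: l1_idx=1, l2_idx=6, offset=4
L1[1] = 0
L2[0][6] = 99
paddr = 99 * 8 + 4 = 796

Answer: 796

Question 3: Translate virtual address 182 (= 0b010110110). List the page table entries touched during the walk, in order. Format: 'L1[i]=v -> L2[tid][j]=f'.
vaddr = 182 = 0b010110110
Split: l1_idx=2, l2_idx=6, offset=6

Answer: L1[2]=1 -> L2[1][6]=28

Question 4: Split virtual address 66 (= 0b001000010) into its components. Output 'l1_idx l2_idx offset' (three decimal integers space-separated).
Answer: 1 0 2

Derivation:
vaddr = 66 = 0b001000010
  top 3 bits -> l1_idx = 1
  next 3 bits -> l2_idx = 0
  bottom 3 bits -> offset = 2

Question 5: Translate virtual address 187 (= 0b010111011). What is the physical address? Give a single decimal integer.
vaddr = 187 = 0b010111011
Split: l1_idx=2, l2_idx=7, offset=3
L1[2] = 1
L2[1][7] = 61
paddr = 61 * 8 + 3 = 491

Answer: 491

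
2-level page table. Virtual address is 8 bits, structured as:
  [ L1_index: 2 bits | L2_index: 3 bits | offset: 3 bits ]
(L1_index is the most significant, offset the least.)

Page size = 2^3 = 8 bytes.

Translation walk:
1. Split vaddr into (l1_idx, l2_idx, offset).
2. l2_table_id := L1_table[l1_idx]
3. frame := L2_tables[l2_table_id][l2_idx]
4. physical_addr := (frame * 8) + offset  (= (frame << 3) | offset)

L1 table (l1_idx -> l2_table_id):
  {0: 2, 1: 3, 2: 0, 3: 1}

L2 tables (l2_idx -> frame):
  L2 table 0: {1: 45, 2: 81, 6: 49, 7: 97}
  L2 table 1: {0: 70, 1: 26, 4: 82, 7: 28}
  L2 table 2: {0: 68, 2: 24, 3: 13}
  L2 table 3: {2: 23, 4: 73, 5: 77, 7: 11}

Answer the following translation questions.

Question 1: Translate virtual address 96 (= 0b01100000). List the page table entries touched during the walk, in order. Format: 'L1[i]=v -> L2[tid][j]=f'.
Answer: L1[1]=3 -> L2[3][4]=73

Derivation:
vaddr = 96 = 0b01100000
Split: l1_idx=1, l2_idx=4, offset=0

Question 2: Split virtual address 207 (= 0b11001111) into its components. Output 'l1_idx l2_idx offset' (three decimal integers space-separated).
vaddr = 207 = 0b11001111
  top 2 bits -> l1_idx = 3
  next 3 bits -> l2_idx = 1
  bottom 3 bits -> offset = 7

Answer: 3 1 7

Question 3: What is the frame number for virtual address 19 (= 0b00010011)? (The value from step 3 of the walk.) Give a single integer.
Answer: 24

Derivation:
vaddr = 19: l1_idx=0, l2_idx=2
L1[0] = 2; L2[2][2] = 24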